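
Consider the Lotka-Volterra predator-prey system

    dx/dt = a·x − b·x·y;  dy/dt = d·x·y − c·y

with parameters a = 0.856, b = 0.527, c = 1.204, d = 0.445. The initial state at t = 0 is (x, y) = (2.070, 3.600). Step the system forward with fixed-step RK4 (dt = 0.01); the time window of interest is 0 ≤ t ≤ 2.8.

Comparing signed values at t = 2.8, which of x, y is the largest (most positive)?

t=0.000: state=(2.070, 3.600)
step 1 (dt=0.01): k1=(-2.155, -1.018), k2=(-2.139, -1.034), k3=(-2.139, -1.034), k4=(-2.122, -1.049); state += dt/6·(k1+2k2+2k3+k4)
t=0.010: state=(2.049, 3.590)
t=0.020: state=(2.028, 3.579)
t=0.030: state=(2.007, 3.568)
continuing one RK4 step at a time; state shown every 10 steps (Δt=0.1):
t=0.100: state=(1.871, 3.484)
t=0.200: state=(1.702, 3.344)
t=0.300: state=(1.561, 3.187)
t=0.400: state=(1.444, 3.021)
t=0.500: state=(1.348, 2.850)
t=0.600: state=(1.269, 2.678)
t=0.700: state=(1.206, 2.508)
t=0.800: state=(1.156, 2.344)
t=0.900: state=(1.118, 2.186)
t=1.000: state=(1.089, 2.035)
t=1.100: state=(1.070, 1.893)
t=1.200: state=(1.059, 1.760)
t=1.300: state=(1.055, 1.635)
t=1.400: state=(1.058, 1.519)
t=1.500: state=(1.066, 1.412)
t=1.600: state=(1.081, 1.313)
t=1.700: state=(1.102, 1.222)
t=1.800: state=(1.128, 1.139)
t=1.900: state=(1.160, 1.062)
t=2.000: state=(1.197, 0.992)
t=2.100: state=(1.239, 0.929)
t=2.200: state=(1.288, 0.871)
t=2.300: state=(1.342, 0.819)
t=2.400: state=(1.402, 0.771)
t=2.500: state=(1.468, 0.729)
t=2.600: state=(1.540, 0.691)
t=2.700: state=(1.619, 0.657)
t=2.800: state=(1.705, 0.627)
compare at T: x=1.705, y=0.627

largest component: x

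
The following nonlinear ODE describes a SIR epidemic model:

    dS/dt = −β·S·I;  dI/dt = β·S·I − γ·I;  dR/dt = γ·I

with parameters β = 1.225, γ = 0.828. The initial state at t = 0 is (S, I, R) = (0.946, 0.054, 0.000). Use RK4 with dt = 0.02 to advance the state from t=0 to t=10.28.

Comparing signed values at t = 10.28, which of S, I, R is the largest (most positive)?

t=0.000: state=(0.946, 0.054, 0.000)
step 1 (dt=0.02): k1=(-0.063, 0.018, 0.045), k2=(-0.063, 0.018, 0.045), k3=(-0.063, 0.018, 0.045), k4=(-0.063, 0.018, 0.045); state += dt/6·(k1+2k2+2k3+k4)
t=0.020: state=(0.945, 0.054, 0.001)
t=0.040: state=(0.943, 0.055, 0.002)
t=0.060: state=(0.942, 0.055, 0.003)
continuing one RK4 step at a time; state shown every 25 steps (Δt=0.5):
t=0.500: state=(0.913, 0.063, 0.024)
t=1.000: state=(0.876, 0.072, 0.052)
t=1.500: state=(0.836, 0.081, 0.084)
t=2.000: state=(0.794, 0.088, 0.119)
t=2.500: state=(0.751, 0.093, 0.156)
t=3.000: state=(0.708, 0.096, 0.195)
t=3.500: state=(0.668, 0.097, 0.235)
t=4.000: state=(0.630, 0.095, 0.275)
t=4.500: state=(0.595, 0.092, 0.314)
t=5.000: state=(0.563, 0.086, 0.351)
t=5.500: state=(0.535, 0.080, 0.385)
t=6.000: state=(0.511, 0.073, 0.417)
t=6.500: state=(0.490, 0.065, 0.445)
t=7.000: state=(0.471, 0.058, 0.471)
t=7.500: state=(0.456, 0.051, 0.493)
t=8.000: state=(0.443, 0.044, 0.513)
t=8.500: state=(0.432, 0.038, 0.530)
t=9.000: state=(0.423, 0.033, 0.545)
t=9.500: state=(0.415, 0.028, 0.557)
t=10.000: state=(0.408, 0.024, 0.568)
t=10.280: state=(0.405, 0.022, 0.573)
compare at T: S=0.405, I=0.022, R=0.573

largest component: R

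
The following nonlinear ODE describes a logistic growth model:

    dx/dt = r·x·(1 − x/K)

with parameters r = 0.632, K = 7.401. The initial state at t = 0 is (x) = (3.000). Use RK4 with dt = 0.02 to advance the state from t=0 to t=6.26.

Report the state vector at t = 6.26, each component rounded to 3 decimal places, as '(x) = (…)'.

t=0.000: state=(3.000)
step 1 (dt=0.02): k1=(1.127), k2=(1.129), k3=(1.129), k4=(1.130); state += dt/6·(k1+2k2+2k3+k4)
t=0.020: state=(3.023)
t=0.040: state=(3.045)
t=0.060: state=(3.068)
continuing one RK4 step at a time; state shown every 25 steps (Δt=0.5):
t=0.500: state=(3.576)
t=1.000: state=(4.158)
t=1.500: state=(4.719)
t=2.000: state=(5.232)
t=2.500: state=(5.684)
t=3.000: state=(6.065)
t=3.500: state=(6.377)
t=4.000: state=(6.625)
t=4.500: state=(6.819)
t=5.000: state=(6.967)
t=5.500: state=(7.080)
t=6.000: state=(7.164)
t=6.260: state=(7.199)

(x) = (7.199)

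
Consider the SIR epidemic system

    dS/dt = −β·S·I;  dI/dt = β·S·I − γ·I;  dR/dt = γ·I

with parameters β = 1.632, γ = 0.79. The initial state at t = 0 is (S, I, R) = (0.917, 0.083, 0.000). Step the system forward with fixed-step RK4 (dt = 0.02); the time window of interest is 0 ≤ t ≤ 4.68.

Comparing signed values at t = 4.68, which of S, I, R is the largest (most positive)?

t=0.000: state=(0.917, 0.083, 0.000)
step 1 (dt=0.02): k1=(-0.124, 0.059, 0.066), k2=(-0.125, 0.059, 0.066), k3=(-0.125, 0.059, 0.066), k4=(-0.126, 0.059, 0.067); state += dt/6·(k1+2k2+2k3+k4)
t=0.020: state=(0.915, 0.084, 0.001)
t=0.040: state=(0.912, 0.085, 0.003)
t=0.060: state=(0.909, 0.087, 0.004)
continuing one RK4 step at a time; state shown every 10 steps (Δt=0.2):
t=0.200: state=(0.891, 0.095, 0.014)
t=0.400: state=(0.862, 0.108, 0.030)
t=0.600: state=(0.830, 0.122, 0.048)
t=0.800: state=(0.796, 0.136, 0.069)
t=1.000: state=(0.760, 0.149, 0.091)
t=1.200: state=(0.722, 0.162, 0.116)
t=1.400: state=(0.683, 0.174, 0.142)
t=1.600: state=(0.644, 0.185, 0.171)
t=1.800: state=(0.606, 0.194, 0.201)
t=2.000: state=(0.568, 0.200, 0.232)
t=2.200: state=(0.532, 0.204, 0.264)
t=2.400: state=(0.497, 0.206, 0.296)
t=2.600: state=(0.465, 0.206, 0.329)
t=2.800: state=(0.435, 0.204, 0.361)
t=3.000: state=(0.407, 0.200, 0.393)
t=3.200: state=(0.382, 0.194, 0.424)
t=3.400: state=(0.359, 0.187, 0.454)
t=3.600: state=(0.338, 0.179, 0.483)
t=3.800: state=(0.319, 0.170, 0.511)
t=4.000: state=(0.302, 0.161, 0.537)
t=4.200: state=(0.287, 0.151, 0.562)
t=4.400: state=(0.274, 0.141, 0.585)
t=4.600: state=(0.262, 0.132, 0.606)
t=4.680: state=(0.258, 0.128, 0.615)
compare at T: S=0.258, I=0.128, R=0.615

largest component: R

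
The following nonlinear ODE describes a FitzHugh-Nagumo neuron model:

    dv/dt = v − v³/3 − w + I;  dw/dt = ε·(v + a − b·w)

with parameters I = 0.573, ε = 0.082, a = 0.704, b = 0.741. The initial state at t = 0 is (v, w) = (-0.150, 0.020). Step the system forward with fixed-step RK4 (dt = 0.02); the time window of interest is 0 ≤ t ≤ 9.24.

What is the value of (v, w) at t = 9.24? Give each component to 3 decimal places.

t=0.000: state=(-0.150, 0.020)
step 1 (dt=0.02): k1=(0.404, 0.044), k2=(0.408, 0.045), k3=(0.408, 0.045), k4=(0.411, 0.045); state += dt/6·(k1+2k2+2k3+k4)
t=0.020: state=(-0.142, 0.021)
t=0.040: state=(-0.134, 0.022)
t=0.060: state=(-0.125, 0.023)
continuing one RK4 step at a time; state shown every 25 steps (Δt=0.5):
t=0.500: state=(0.104, 0.047)
t=1.000: state=(0.496, 0.085)
t=1.500: state=(1.023, 0.142)
t=2.000: state=(1.500, 0.217)
t=2.500: state=(1.738, 0.305)
t=3.000: state=(1.800, 0.397)
t=3.500: state=(1.794, 0.486)
t=4.000: state=(1.765, 0.572)
t=4.500: state=(1.729, 0.654)
t=5.000: state=(1.691, 0.731)
t=5.500: state=(1.651, 0.805)
t=6.000: state=(1.610, 0.876)
t=6.500: state=(1.568, 0.942)
t=7.000: state=(1.524, 1.005)
t=7.500: state=(1.480, 1.064)
t=8.000: state=(1.433, 1.119)
t=8.500: state=(1.385, 1.171)
t=9.000: state=(1.334, 1.219)
t=9.240: state=(1.309, 1.241)

(v, w) = (1.309, 1.241)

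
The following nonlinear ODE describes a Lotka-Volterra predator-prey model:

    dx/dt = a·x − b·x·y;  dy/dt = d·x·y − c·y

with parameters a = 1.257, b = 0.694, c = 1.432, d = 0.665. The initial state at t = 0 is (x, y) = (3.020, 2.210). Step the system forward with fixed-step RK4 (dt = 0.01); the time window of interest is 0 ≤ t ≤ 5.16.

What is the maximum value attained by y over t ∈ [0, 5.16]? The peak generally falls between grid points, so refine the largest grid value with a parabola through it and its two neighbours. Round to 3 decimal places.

max y = 2.716

t=0.000: state=(3.020, 2.210)
step 1 (dt=0.01): k1=(-0.836, 1.274), k2=(-0.848, 1.271), k3=(-0.848, 1.271), k4=(-0.860, 1.268); state += dt/6·(k1+2k2+2k3+k4)
t=0.010: state=(3.012, 2.223)
t=0.020: state=(3.003, 2.235)
t=0.030: state=(2.994, 2.248)
continuing one RK4 step at a time; state shown every 20 steps (Δt=0.2):
t=0.200: state=(2.809, 2.448)
t=0.400: state=(2.538, 2.624)
t=0.600: state=(2.251, 2.710)
t=0.800: state=(1.987, 2.696)
t=1.000: state=(1.768, 2.598)
t=1.200: state=(1.602, 2.439)
t=1.400: state=(1.487, 2.248)
t=1.600: state=(1.419, 2.047)
t=1.800: state=(1.393, 1.853)
t=2.000: state=(1.402, 1.675)
t=2.200: state=(1.445, 1.519)
t=2.400: state=(1.519, 1.389)
t=2.600: state=(1.622, 1.285)
t=2.800: state=(1.755, 1.208)
t=3.000: state=(1.916, 1.157)
t=3.200: state=(2.102, 1.135)
t=3.400: state=(2.308, 1.143)
t=3.600: state=(2.527, 1.183)
t=3.800: state=(2.743, 1.262)
t=4.000: state=(2.937, 1.383)
t=4.200: state=(3.083, 1.551)
t=4.400: state=(3.150, 1.765)
t=4.600: state=(3.118, 2.013)
t=4.800: state=(2.978, 2.270)
t=5.000: state=(2.749, 2.496)
t=5.160: state=(2.527, 2.629)
largest grid value and its neighbours: y(0.660)=2.71569, y(0.670)=2.71584, y(0.680)=2.71574
parabola through these three points peaks at t≈0.671 with y≈2.71584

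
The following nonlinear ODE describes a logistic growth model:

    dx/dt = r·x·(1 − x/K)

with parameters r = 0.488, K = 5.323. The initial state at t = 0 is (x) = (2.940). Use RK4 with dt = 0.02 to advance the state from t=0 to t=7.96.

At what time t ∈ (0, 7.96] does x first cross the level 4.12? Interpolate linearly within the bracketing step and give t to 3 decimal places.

t=0.000: state=(2.940)
step 1 (dt=0.02): k1=(0.642), k2=(0.642), k3=(0.642), k4=(0.642); state += dt/6·(k1+2k2+2k3+k4)
t=0.020: state=(2.953)
t=0.040: state=(2.966)
t=0.060: state=(2.978)
continuing one RK4 step at a time; state shown every 25 steps (Δt=0.5):
t=0.500: state=(3.256)
t=1.000: state=(3.554)
t=1.500: state=(3.830)
t=2.000: state=(4.078)
t=2.080: state=(4.114)
next step: t=2.100: state=(4.124) — x has crossed 4.12
linear interpolation between t=2.080 (4.11446) and t=2.100 (4.12355) → t≈2.092

t = 2.092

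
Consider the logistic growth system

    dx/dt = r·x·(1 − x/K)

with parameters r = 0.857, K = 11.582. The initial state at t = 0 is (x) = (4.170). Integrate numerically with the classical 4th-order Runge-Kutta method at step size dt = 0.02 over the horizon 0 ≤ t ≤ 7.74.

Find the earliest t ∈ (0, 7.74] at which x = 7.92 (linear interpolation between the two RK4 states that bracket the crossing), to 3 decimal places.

t=0.000: state=(4.170)
step 1 (dt=0.02): k1=(2.287), k2=(2.292), k3=(2.292), k4=(2.298); state += dt/6·(k1+2k2+2k3+k4)
t=0.020: state=(4.216)
t=0.040: state=(4.262)
t=0.060: state=(4.308)
continuing one RK4 step at a time; state shown every 25 steps (Δt=0.5):
t=0.500: state=(5.367)
t=1.000: state=(6.602)
t=1.500: state=(7.765)
t=1.560: state=(7.896)
next step: t=1.580: state=(7.939) — x has crossed 7.92
linear interpolation between t=1.560 (7.89580) and t=1.580 (7.93874) → t≈1.571

t = 1.571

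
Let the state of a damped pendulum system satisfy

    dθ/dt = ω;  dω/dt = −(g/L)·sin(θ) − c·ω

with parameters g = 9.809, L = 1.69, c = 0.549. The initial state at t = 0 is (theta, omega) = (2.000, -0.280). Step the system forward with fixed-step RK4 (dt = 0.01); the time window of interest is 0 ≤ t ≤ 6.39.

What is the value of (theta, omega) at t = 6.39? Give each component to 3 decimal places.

t=0.000: state=(2.000, -0.280)
step 1 (dt=0.01): k1=(-0.280, -5.124), k2=(-0.306, -5.113), k3=(-0.306, -5.114), k4=(-0.331, -5.103); state += dt/6·(k1+2k2+2k3+k4)
t=0.010: state=(1.997, -0.331)
t=0.020: state=(1.993, -0.382)
t=0.030: state=(1.989, -0.433)
continuing one RK4 step at a time; state shown every 25 steps (Δt=0.25):
t=0.250: state=(1.774, -1.520)
t=0.500: state=(1.247, -2.664)
t=0.750: state=(0.481, -3.332)
t=1.000: state=(-0.332, -2.981)
t=1.250: state=(-0.937, -1.773)
t=1.500: state=(-1.200, -0.339)
t=1.750: state=(-1.118, 0.960)
t=2.000: state=(-0.747, 1.933)
t=2.250: state=(-0.203, 2.299)
t=2.500: state=(0.337, 1.895)
t=2.750: state=(0.700, 0.956)
t=3.000: state=(0.804, -0.115)
t=3.250: state=(0.656, -1.021)
t=3.500: state=(0.326, -1.535)
t=3.750: state=(-0.066, -1.506)
t=4.000: state=(-0.386, -0.992)
t=4.250: state=(-0.542, -0.238)
t=4.500: state=(-0.507, 0.489)
t=4.750: state=(-0.317, 0.978)
t=5.000: state=(-0.049, 1.098)
t=5.250: state=(0.200, 0.844)
t=5.500: state=(0.353, 0.350)
t=5.750: state=(0.372, -0.190)
t=6.000: state=(0.269, -0.602)
t=6.250: state=(0.092, -0.769)
t=6.390: state=(-0.015, -0.741)

(theta, omega) = (-0.015, -0.741)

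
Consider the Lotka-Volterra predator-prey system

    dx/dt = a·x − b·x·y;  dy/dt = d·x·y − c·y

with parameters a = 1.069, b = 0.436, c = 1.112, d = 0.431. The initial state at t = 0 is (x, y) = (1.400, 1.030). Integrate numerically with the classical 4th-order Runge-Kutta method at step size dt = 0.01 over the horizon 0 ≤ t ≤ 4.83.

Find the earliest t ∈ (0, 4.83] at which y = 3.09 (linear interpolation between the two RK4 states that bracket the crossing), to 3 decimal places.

t=0.000: state=(1.400, 1.030)
step 1 (dt=0.01): k1=(0.868, -0.524), k2=(0.872, -0.521), k3=(0.872, -0.521), k4=(0.876, -0.517); state += dt/6·(k1+2k2+2k3+k4)
t=0.010: state=(1.409, 1.025)
t=0.020: state=(1.418, 1.020)
t=0.030: state=(1.426, 1.015)
continuing one RK4 step at a time; state shown every 20 steps (Δt=0.2):
t=0.200: state=(1.591, 0.938)
t=0.400: state=(1.822, 0.870)
t=0.600: state=(2.096, 0.824)
t=0.800: state=(2.418, 0.801)
t=1.000: state=(2.793, 0.803)
t=1.200: state=(3.222, 0.832)
t=1.400: state=(3.701, 0.898)
t=1.600: state=(4.219, 1.011)
t=1.800: state=(4.749, 1.191)
t=2.000: state=(5.242, 1.468)
t=2.200: state=(5.616, 1.878)
t=2.400: state=(5.764, 2.461)
t=2.560: state=(5.645, 3.057)
next step: t=2.570: state=(5.630, 3.097) — y has crossed 3.09
linear interpolation between t=2.560 (3.05685) and t=2.570 (3.09740) → t≈2.568

t = 2.568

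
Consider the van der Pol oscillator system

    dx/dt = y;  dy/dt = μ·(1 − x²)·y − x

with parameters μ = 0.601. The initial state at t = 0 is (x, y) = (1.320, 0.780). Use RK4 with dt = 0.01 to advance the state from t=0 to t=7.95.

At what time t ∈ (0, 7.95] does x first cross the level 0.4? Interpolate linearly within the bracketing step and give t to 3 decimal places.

t=0.000: state=(1.320, 0.780)
step 1 (dt=0.01): k1=(0.780, -1.668), k2=(0.772, -1.673), k3=(0.772, -1.673), k4=(0.763, -1.678); state += dt/6·(k1+2k2+2k3+k4)
t=0.010: state=(1.328, 0.763)
t=0.020: state=(1.335, 0.746)
t=0.030: state=(1.343, 0.730)
continuing one RK4 step at a time; state shown every 50 steps (Δt=0.5):
t=0.500: state=(1.498, -0.048)
t=1.000: state=(1.313, -0.654)
t=1.500: state=(0.861, -1.154)
t=1.840: state=(0.406, -1.532)
next step: t=1.850: state=(0.391, -1.544) — x has crossed 0.4
linear interpolation between t=1.840 (0.40610) and t=1.850 (0.39072) → t≈1.844

t = 1.844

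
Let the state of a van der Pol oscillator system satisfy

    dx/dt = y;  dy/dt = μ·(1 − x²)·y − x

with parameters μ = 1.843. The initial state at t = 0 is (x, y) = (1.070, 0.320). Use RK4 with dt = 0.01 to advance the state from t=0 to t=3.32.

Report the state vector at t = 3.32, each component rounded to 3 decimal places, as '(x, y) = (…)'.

(x, y) = (-1.754, 0.410)

t=0.000: state=(1.070, 0.320)
step 1 (dt=0.01): k1=(0.320, -1.155), k2=(0.314, -1.157), k3=(0.314, -1.157), k4=(0.308, -1.159); state += dt/6·(k1+2k2+2k3+k4)
t=0.010: state=(1.073, 0.308)
t=0.020: state=(1.076, 0.297)
t=0.030: state=(1.079, 0.285)
continuing one RK4 step at a time; state shown every 20 steps (Δt=0.2):
t=0.200: state=(1.111, 0.087)
t=0.400: state=(1.106, -0.133)
t=0.600: state=(1.059, -0.336)
t=0.800: state=(0.972, -0.534)
t=1.000: state=(0.843, -0.758)
t=1.200: state=(0.664, -1.051)
t=1.400: state=(0.413, -1.486)
t=1.600: state=(0.054, -2.154)
t=1.800: state=(-0.462, -3.007)
t=2.000: state=(-1.111, -3.264)
t=2.200: state=(-1.660, -2.027)
t=2.400: state=(-1.915, -0.633)
t=2.600: state=(-1.966, 0.017)
t=2.800: state=(-1.935, 0.250)
t=3.000: state=(-1.875, 0.340)
t=3.200: state=(-1.802, 0.387)
t=3.320: state=(-1.754, 0.410)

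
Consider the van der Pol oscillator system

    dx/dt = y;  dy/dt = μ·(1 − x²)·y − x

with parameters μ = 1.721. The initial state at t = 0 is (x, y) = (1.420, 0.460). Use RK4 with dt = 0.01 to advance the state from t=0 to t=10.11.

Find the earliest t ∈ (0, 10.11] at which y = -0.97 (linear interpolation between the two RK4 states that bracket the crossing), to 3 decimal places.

t=0.000: state=(1.420, 0.460)
step 1 (dt=0.01): k1=(0.460, -2.225), k2=(0.449, -2.213), k3=(0.449, -2.212), k4=(0.438, -2.200); state += dt/6·(k1+2k2+2k3+k4)
t=0.010: state=(1.424, 0.438)
t=0.020: state=(1.429, 0.416)
t=0.030: state=(1.433, 0.394)
continuing one RK4 step at a time; state shown every 50 steps (Δt=0.5):
t=0.500: state=(1.433, -0.292)
t=1.000: state=(1.193, -0.655)
t=1.340: state=(0.923, -0.959)
next step: t=1.350: state=(0.913, -0.971) — y has crossed -0.97
linear interpolation between t=1.340 (-0.95908) and t=1.350 (-0.97088) → t≈1.349

t = 1.349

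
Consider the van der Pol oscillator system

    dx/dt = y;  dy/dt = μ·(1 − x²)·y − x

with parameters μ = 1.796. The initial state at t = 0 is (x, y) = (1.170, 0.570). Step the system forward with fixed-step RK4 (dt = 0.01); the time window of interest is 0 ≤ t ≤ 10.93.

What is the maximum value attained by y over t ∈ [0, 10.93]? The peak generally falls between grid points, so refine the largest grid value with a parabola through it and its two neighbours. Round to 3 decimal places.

max y = 3.571

t=0.000: state=(1.170, 0.570)
step 1 (dt=0.01): k1=(0.570, -1.548), k2=(0.562, -1.552), k3=(0.562, -1.552), k4=(0.554, -1.556); state += dt/6·(k1+2k2+2k3+k4)
t=0.010: state=(1.176, 0.554)
t=0.020: state=(1.181, 0.539)
t=0.030: state=(1.186, 0.523)
continuing one RK4 step at a time; state shown every 50 steps (Δt=0.5):
t=0.500: state=(1.267, -0.139)
t=1.000: state=(1.076, -0.606)
t=1.500: state=(0.635, -1.246)
t=2.000: state=(-0.354, -2.948)
t=2.500: state=(-1.799, -1.515)
t=3.000: state=(-1.967, 0.228)
t=3.500: state=(-1.798, 0.402)
t=4.000: state=(-1.573, 0.502)
t=4.500: state=(-1.284, 0.675)
t=5.000: state=(-0.859, 1.095)
t=5.500: state=(-0.042, 2.436)
t=6.000: state=(1.545, 2.716)
t=6.500: state=(2.016, -0.086)
t=7.000: state=(1.877, -0.370)
t=7.500: state=(1.670, -0.459)
t=8.000: state=(1.411, -0.590)
t=8.500: state=(1.056, -0.873)
t=9.000: state=(0.453, -1.701)
t=9.500: state=(-0.880, -3.568)
t=10.000: state=(-1.987, -0.477)
t=10.500: state=(-1.947, 0.318)
t=10.930: state=(-1.788, 0.411)
largest grid value and its neighbours: y(5.800)=3.56822, y(5.810)=3.57099, y(5.820)=3.56918
parabola through these three points peaks at t≈5.811 with y≈3.57101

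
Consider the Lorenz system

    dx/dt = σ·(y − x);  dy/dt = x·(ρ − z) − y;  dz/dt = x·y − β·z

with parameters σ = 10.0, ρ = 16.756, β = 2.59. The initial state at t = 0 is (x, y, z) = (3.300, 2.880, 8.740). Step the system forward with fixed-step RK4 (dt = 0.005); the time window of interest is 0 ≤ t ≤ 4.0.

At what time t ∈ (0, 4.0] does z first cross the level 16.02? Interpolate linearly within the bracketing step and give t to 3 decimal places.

t = 0.326

t=0.000: state=(3.300, 2.880, 8.740)
step 1 (dt=0.005): k1=(-4.200, 23.573, -13.133), k2=(-3.506, 23.538, -12.884), k3=(-3.524, 23.550, -12.881), k4=(-2.846, 23.525, -12.630); state += dt/6·(k1+2k2+2k3+k4)
t=0.005: state=(3.282, 2.998, 8.676)
t=0.010: state=(3.271, 3.115, 8.614)
t=0.015: state=(3.267, 3.233, 8.554)
continuing one RK4 step at a time; state shown every 40 steps (Δt=0.2):
t=0.200: state=(6.058, 8.753, 9.337)
t=0.325: state=(9.534, 11.672, 15.931)
next step: t=0.330: state=(9.638, 11.645, 16.282) — z has crossed 16.02
linear interpolation between t=0.325 (15.93138) and t=0.330 (16.28170) → t≈0.326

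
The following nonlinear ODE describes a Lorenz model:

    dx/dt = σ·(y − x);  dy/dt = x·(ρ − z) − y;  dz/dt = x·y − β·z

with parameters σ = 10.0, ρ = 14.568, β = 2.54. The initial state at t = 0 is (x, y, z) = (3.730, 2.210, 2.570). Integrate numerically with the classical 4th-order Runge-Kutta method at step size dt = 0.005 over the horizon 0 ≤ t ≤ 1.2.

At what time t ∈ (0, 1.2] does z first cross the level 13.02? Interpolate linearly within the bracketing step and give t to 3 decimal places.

t = 0.280

t=0.000: state=(3.730, 2.210, 2.570)
step 1 (dt=0.005): k1=(-15.200, 42.543, 1.715), k2=(-13.756, 41.964, 2.013), k3=(-13.807, 42.006, 2.014), k4=(-12.409, 41.467, 2.306); state += dt/6·(k1+2k2+2k3+k4)
t=0.005: state=(3.661, 2.420, 2.580)
t=0.010: state=(3.606, 2.625, 2.593)
t=0.015: state=(3.563, 2.826, 2.609)
continuing one RK4 step at a time; state shown every 10 steps (Δt=0.05):
t=0.050: state=(3.556, 4.166, 2.801)
t=0.100: state=(4.205, 6.110, 3.398)
t=0.150: state=(5.409, 8.278, 4.618)
t=0.200: state=(7.027, 10.559, 6.836)
t=0.250: state=(8.833, 12.368, 10.348)
t=0.280: state=(9.822, 12.800, 13.004)
next step: t=0.285: state=(9.968, 12.801, 13.469) — z has crossed 13.02
linear interpolation between t=0.280 (13.00391) and t=0.285 (13.46924) → t≈0.280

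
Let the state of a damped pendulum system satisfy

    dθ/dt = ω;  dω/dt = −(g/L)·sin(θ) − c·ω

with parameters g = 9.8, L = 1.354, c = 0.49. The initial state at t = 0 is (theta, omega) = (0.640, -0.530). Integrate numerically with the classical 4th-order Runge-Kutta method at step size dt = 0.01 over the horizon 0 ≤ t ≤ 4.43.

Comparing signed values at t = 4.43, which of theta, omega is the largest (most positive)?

largest component: omega

t=0.000: state=(0.640, -0.530)
step 1 (dt=0.01): k1=(-0.530, -4.063), k2=(-0.550, -4.037), k3=(-0.550, -4.037), k4=(-0.570, -4.011); state += dt/6·(k1+2k2+2k3+k4)
t=0.010: state=(0.634, -0.570)
t=0.020: state=(0.629, -0.610)
t=0.030: state=(0.622, -0.650)
continuing one RK4 step at a time; state shown every 20 steps (Δt=0.2):
t=0.200: state=(0.461, -1.212)
t=0.400: state=(0.179, -1.536)
t=0.600: state=(-0.124, -1.424)
t=0.800: state=(-0.366, -0.944)
t=1.000: state=(-0.489, -0.270)
t=1.200: state=(-0.474, 0.407)
t=1.400: state=(-0.337, 0.922)
t=1.600: state=(-0.124, 1.153)
t=1.800: state=(0.102, 1.055)
t=2.000: state=(0.280, 0.685)
t=2.200: state=(0.367, 0.171)
t=2.400: state=(0.349, -0.338)
t=2.600: state=(0.240, -0.714)
t=2.800: state=(0.078, -0.867)
t=3.000: state=(-0.090, -0.774)
t=3.200: state=(-0.218, -0.482)
t=3.400: state=(-0.276, -0.090)
t=3.600: state=(-0.255, 0.288)
t=3.800: state=(-0.168, 0.556)
t=4.000: state=(-0.044, 0.651)
t=4.200: state=(0.080, 0.563)
t=4.400: state=(0.171, 0.331)
t=4.430: state=(0.180, 0.289)
compare at T: theta=0.180, omega=0.289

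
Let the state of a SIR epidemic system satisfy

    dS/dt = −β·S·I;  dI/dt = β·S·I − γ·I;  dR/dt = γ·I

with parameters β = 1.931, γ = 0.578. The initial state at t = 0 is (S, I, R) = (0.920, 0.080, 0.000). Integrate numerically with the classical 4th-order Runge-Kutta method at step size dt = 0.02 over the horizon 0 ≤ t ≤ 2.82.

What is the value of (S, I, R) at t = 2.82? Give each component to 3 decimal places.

(S, I, R) = (0.223, 0.353, 0.424)

t=0.000: state=(0.920, 0.080, 0.000)
step 1 (dt=0.02): k1=(-0.142, 0.096, 0.046), k2=(-0.144, 0.097, 0.047), k3=(-0.144, 0.097, 0.047), k4=(-0.145, 0.098, 0.047); state += dt/6·(k1+2k2+2k3+k4)
t=0.020: state=(0.917, 0.082, 0.001)
t=0.040: state=(0.914, 0.084, 0.002)
t=0.060: state=(0.911, 0.086, 0.003)
continuing one RK4 step at a time; state shown every 5 steps (Δt=0.1):
t=0.100: state=(0.905, 0.090, 0.005)
t=0.200: state=(0.888, 0.101, 0.010)
t=0.300: state=(0.870, 0.113, 0.017)
t=0.400: state=(0.850, 0.126, 0.024)
t=0.500: state=(0.829, 0.140, 0.031)
t=0.600: state=(0.806, 0.155, 0.040)
t=0.700: state=(0.781, 0.170, 0.049)
t=0.800: state=(0.754, 0.186, 0.059)
t=0.900: state=(0.727, 0.203, 0.071)
t=1.000: state=(0.698, 0.220, 0.083)
t=1.100: state=(0.668, 0.236, 0.096)
t=1.200: state=(0.637, 0.253, 0.110)
t=1.300: state=(0.605, 0.269, 0.125)
t=1.400: state=(0.574, 0.285, 0.141)
t=1.500: state=(0.542, 0.299, 0.158)
t=1.600: state=(0.511, 0.313, 0.176)
t=1.700: state=(0.481, 0.325, 0.194)
t=1.800: state=(0.451, 0.336, 0.213)
t=1.900: state=(0.422, 0.345, 0.233)
t=2.000: state=(0.395, 0.352, 0.253)
t=2.100: state=(0.369, 0.358, 0.274)
t=2.200: state=(0.344, 0.362, 0.294)
t=2.300: state=(0.321, 0.364, 0.315)
t=2.400: state=(0.299, 0.365, 0.337)
t=2.500: state=(0.279, 0.364, 0.358)
t=2.600: state=(0.260, 0.362, 0.379)
t=2.700: state=(0.242, 0.358, 0.399)
t=2.800: state=(0.226, 0.354, 0.420)
t=2.820: state=(0.223, 0.353, 0.424)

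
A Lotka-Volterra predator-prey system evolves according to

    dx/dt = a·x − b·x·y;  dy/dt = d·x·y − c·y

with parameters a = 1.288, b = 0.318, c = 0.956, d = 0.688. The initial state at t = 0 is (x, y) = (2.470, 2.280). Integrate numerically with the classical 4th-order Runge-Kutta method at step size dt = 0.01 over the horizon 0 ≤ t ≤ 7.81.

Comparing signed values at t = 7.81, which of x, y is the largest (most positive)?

t=0.000: state=(2.470, 2.280)
step 1 (dt=0.01): k1=(1.391, 1.695), k2=(1.388, 1.712), k3=(1.388, 1.712), k4=(1.385, 1.730); state += dt/6·(k1+2k2+2k3+k4)
t=0.010: state=(2.484, 2.297)
t=0.020: state=(2.498, 2.315)
t=0.030: state=(2.511, 2.332)
continuing one RK4 step at a time; state shown every 50 steps (Δt=0.5):
t=0.500: state=(2.978, 3.661)
t=1.000: state=(2.625, 6.141)
t=1.500: state=(1.593, 7.884)
t=2.000: state=(0.880, 7.369)
t=2.500: state=(0.585, 5.829)
t=3.000: state=(0.498, 4.336)
t=3.500: state=(0.524, 3.197)
t=4.000: state=(0.641, 2.415)
t=4.500: state=(0.867, 1.934)
t=5.000: state=(1.239, 1.714)
t=5.500: state=(1.795, 1.782)
t=6.000: state=(2.490, 2.305)
t=6.500: state=(2.983, 3.721)
t=7.000: state=(2.599, 6.217)
t=7.500: state=(1.565, 7.899)
t=7.810: state=(1.071, 7.751)
compare at T: x=1.071, y=7.751

largest component: y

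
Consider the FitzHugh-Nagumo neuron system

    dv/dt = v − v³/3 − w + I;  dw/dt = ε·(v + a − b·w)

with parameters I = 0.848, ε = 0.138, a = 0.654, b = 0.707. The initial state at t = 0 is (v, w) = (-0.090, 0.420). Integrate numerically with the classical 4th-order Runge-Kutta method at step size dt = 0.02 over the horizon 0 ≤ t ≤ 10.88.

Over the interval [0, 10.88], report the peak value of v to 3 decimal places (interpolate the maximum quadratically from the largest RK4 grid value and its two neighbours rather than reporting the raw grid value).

max v = 1.692

t=0.000: state=(-0.090, 0.420)
step 1 (dt=0.02): k1=(0.338, 0.037), k2=(0.341, 0.037), k3=(0.341, 0.037), k4=(0.344, 0.038); state += dt/6·(k1+2k2+2k3+k4)
t=0.020: state=(-0.083, 0.421)
t=0.040: state=(-0.076, 0.422)
t=0.060: state=(-0.069, 0.422)
continuing one RK4 step at a time; state shown every 25 steps (Δt=0.5):
t=0.500: state=(0.123, 0.445)
t=1.000: state=(0.447, 0.486)
t=1.500: state=(0.890, 0.552)
t=2.000: state=(1.332, 0.645)
t=2.500: state=(1.599, 0.758)
t=3.000: state=(1.687, 0.878)
t=3.500: state=(1.683, 0.994)
t=4.000: state=(1.645, 1.103)
t=4.500: state=(1.594, 1.203)
t=5.000: state=(1.536, 1.295)
t=5.500: state=(1.475, 1.379)
t=6.000: state=(1.410, 1.455)
t=6.500: state=(1.343, 1.522)
t=7.000: state=(1.272, 1.582)
t=7.500: state=(1.195, 1.634)
t=8.000: state=(1.111, 1.678)
t=8.500: state=(1.018, 1.713)
t=9.000: state=(0.910, 1.741)
t=9.500: state=(0.781, 1.759)
t=10.000: state=(0.615, 1.767)
t=10.500: state=(0.388, 1.761)
t=10.880: state=(0.145, 1.744)
largest grid value and its neighbours: v(3.180)=1.69197, v(3.200)=1.69203, v(3.220)=1.69199
parabola through these three points peaks at t≈3.202 with v≈1.69203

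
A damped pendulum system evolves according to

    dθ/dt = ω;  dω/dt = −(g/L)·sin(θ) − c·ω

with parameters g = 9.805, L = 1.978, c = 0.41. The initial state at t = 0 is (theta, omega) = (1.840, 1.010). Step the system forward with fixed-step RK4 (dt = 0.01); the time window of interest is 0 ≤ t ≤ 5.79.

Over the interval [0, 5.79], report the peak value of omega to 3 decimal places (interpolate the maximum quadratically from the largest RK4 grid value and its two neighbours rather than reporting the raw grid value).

max omega = 2.317

t=0.000: state=(1.840, 1.010)
step 1 (dt=0.01): k1=(1.010, -5.193), k2=(0.984, -5.175), k3=(0.984, -5.175), k4=(0.958, -5.158); state += dt/6·(k1+2k2+2k3+k4)
t=0.010: state=(1.850, 0.958)
t=0.020: state=(1.859, 0.907)
t=0.030: state=(1.868, 0.856)
continuing one RK4 step at a time; state shown every 20 steps (Δt=0.2):
t=0.200: state=(1.942, 0.033)
t=0.400: state=(1.858, -0.866)
t=0.600: state=(1.598, -1.733)
t=0.800: state=(1.170, -2.526)
t=1.000: state=(0.605, -3.059)
t=1.200: state=(-0.020, -3.084)
t=1.400: state=(-0.591, -2.548)
t=1.600: state=(-1.015, -1.656)
t=1.800: state=(-1.247, -0.659)
t=2.000: state=(-1.281, 0.305)
t=2.200: state=(-1.131, 1.173)
t=2.400: state=(-0.823, 1.872)
t=2.600: state=(-0.402, 2.271)
t=2.800: state=(0.057, 2.251)
t=3.000: state=(0.470, 1.818)
t=3.200: state=(0.766, 1.115)
t=3.400: state=(0.909, 0.311)
t=3.600: state=(0.892, -0.467)
t=3.800: state=(0.730, -1.126)
t=4.000: state=(0.456, -1.573)
t=4.200: state=(0.121, -1.719)
t=4.400: state=(-0.209, -1.537)
t=4.600: state=(-0.475, -1.089)
t=4.800: state=(-0.635, -0.493)
t=5.000: state=(-0.671, 0.132)
t=5.200: state=(-0.587, 0.688)
t=5.400: state=(-0.406, 1.091)
t=5.600: state=(-0.165, 1.274)
t=5.790: state=(0.075, 1.217)
largest grid value and its neighbours: omega(2.680)=2.31629, omega(2.690)=2.31697, omega(2.700)=2.31653
parabola through these three points peaks at t≈2.691 with omega≈2.31698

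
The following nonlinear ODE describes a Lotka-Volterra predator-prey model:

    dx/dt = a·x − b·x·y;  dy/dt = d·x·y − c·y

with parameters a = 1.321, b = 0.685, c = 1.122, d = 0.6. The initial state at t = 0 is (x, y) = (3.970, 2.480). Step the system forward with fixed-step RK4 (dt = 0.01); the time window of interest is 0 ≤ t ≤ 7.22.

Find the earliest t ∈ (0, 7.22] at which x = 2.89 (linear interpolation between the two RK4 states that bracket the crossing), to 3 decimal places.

t=0.000: state=(3.970, 2.480)
step 1 (dt=0.01): k1=(-1.500, 3.125), k2=(-1.539, 3.133), k3=(-1.539, 3.133), k4=(-1.579, 3.141); state += dt/6·(k1+2k2+2k3+k4)
t=0.010: state=(3.955, 2.511)
t=0.020: state=(3.938, 2.543)
t=0.030: state=(3.921, 2.574)
continuing one RK4 step at a time; state shown every 25 steps (Δt=0.25):
t=0.250: state=(3.375, 3.266)
t=0.390: state=(2.914, 3.637)
next step: t=0.400: state=(2.880, 3.659) — x has crossed 2.89
linear interpolation between t=0.390 (2.91414) and t=0.400 (2.88002) → t≈0.397

t = 0.397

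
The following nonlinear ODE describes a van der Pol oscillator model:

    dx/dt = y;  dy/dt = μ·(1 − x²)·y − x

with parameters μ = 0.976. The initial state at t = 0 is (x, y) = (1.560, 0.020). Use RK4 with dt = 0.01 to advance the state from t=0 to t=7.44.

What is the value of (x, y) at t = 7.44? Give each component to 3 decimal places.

t=0.000: state=(1.560, 0.020)
step 1 (dt=0.01): k1=(0.020, -1.588), k2=(0.012, -1.577), k3=(0.012, -1.577), k4=(0.004, -1.566); state += dt/6·(k1+2k2+2k3+k4)
t=0.010: state=(1.560, 0.004)
t=0.020: state=(1.560, -0.011)
t=0.030: state=(1.560, -0.027)
continuing one RK4 step at a time; state shown every 25 steps (Δt=0.25):
t=0.250: state=(1.521, -0.314)
t=0.500: state=(1.410, -0.558)
t=0.750: state=(1.245, -0.767)
t=1.000: state=(1.026, -0.990)
t=1.250: state=(0.745, -1.270)
t=1.500: state=(0.382, -1.651)
t=1.750: state=(-0.089, -2.132)
t=2.000: state=(-0.676, -2.510)
t=2.250: state=(-1.291, -2.263)
t=2.500: state=(-1.744, -1.295)
t=2.750: state=(-1.944, -0.361)
t=3.000: state=(-1.960, 0.173)
t=3.250: state=(-1.879, 0.443)
t=3.500: state=(-1.747, 0.603)
t=3.750: state=(-1.580, 0.731)
t=4.000: state=(-1.381, 0.869)
t=4.250: state=(-1.142, 1.047)
t=4.500: state=(-0.851, 1.297)
t=4.750: state=(-0.485, 1.660)
t=5.000: state=(-0.010, 2.150)
t=5.250: state=(0.589, 2.599)
t=5.500: state=(1.239, 2.452)
t=5.750: state=(1.740, 1.468)
t=6.000: state=(1.972, 0.445)
t=6.250: state=(2.001, -0.139)
t=6.500: state=(1.927, -0.424)
t=6.750: state=(1.799, -0.583)
t=7.000: state=(1.638, -0.706)
t=7.250: state=(1.446, -0.833)
t=7.440: state=(1.277, -0.951)

(x, y) = (1.277, -0.951)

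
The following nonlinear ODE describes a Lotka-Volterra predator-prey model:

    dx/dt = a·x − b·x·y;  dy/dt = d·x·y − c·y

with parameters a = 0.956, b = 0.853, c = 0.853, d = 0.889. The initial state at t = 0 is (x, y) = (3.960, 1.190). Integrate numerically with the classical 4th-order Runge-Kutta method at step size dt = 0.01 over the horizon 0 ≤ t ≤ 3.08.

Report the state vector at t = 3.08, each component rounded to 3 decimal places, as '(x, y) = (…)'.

(x, y) = (0.069, 0.985)

t=0.000: state=(3.960, 1.190)
step 1 (dt=0.01): k1=(-0.234, 3.174), k2=(-0.287, 3.215), k3=(-0.288, 3.216), k4=(-0.342, 3.257); state += dt/6·(k1+2k2+2k3+k4)
t=0.010: state=(3.957, 1.222)
t=0.020: state=(3.953, 1.255)
t=0.030: state=(3.948, 1.289)
continuing one RK4 step at a time; state shown every 10 steps (Δt=0.1):
t=0.100: state=(3.879, 1.550)
t=0.200: state=(3.672, 1.992)
t=0.300: state=(3.337, 2.500)
t=0.400: state=(2.900, 3.031)
t=0.500: state=(2.411, 3.525)
t=0.600: state=(1.929, 3.925)
t=0.700: state=(1.500, 4.195)
t=0.800: state=(1.146, 4.330)
t=0.900: state=(0.871, 4.347)
t=1.000: state=(0.663, 4.271)
t=1.100: state=(0.510, 4.130)
t=1.200: state=(0.397, 3.947)
t=1.300: state=(0.315, 3.741)
t=1.400: state=(0.254, 3.522)
t=1.500: state=(0.209, 3.301)
t=1.600: state=(0.175, 3.083)
t=1.700: state=(0.150, 2.872)
t=1.800: state=(0.130, 2.670)
t=1.900: state=(0.115, 2.479)
t=2.000: state=(0.103, 2.298)
t=2.100: state=(0.094, 2.129)
t=2.200: state=(0.087, 1.970)
t=2.300: state=(0.081, 1.823)
t=2.400: state=(0.077, 1.685)
t=2.500: state=(0.074, 1.558)
t=2.600: state=(0.071, 1.440)
t=2.700: state=(0.070, 1.330)
t=2.800: state=(0.069, 1.229)
t=2.900: state=(0.068, 1.136)
t=3.000: state=(0.069, 1.049)
t=3.080: state=(0.069, 0.985)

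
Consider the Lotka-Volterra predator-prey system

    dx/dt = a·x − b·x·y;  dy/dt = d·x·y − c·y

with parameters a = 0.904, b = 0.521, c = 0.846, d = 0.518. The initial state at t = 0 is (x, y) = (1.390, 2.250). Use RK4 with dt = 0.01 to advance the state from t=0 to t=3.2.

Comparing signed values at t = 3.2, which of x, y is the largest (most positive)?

t=0.000: state=(1.390, 2.250)
step 1 (dt=0.01): k1=(-0.373, -0.283), k2=(-0.371, -0.285), k3=(-0.371, -0.285), k4=(-0.370, -0.287); state += dt/6·(k1+2k2+2k3+k4)
t=0.010: state=(1.386, 2.247)
t=0.020: state=(1.383, 2.244)
t=0.030: state=(1.379, 2.241)
continuing one RK4 step at a time; state shown every 20 steps (Δt=0.2):
t=0.200: state=(1.322, 2.186)
t=0.400: state=(1.266, 2.110)
t=0.600: state=(1.223, 2.027)
t=0.800: state=(1.191, 1.939)
t=1.000: state=(1.172, 1.850)
t=1.200: state=(1.163, 1.763)
t=1.400: state=(1.165, 1.679)
t=1.600: state=(1.177, 1.600)
t=1.800: state=(1.198, 1.528)
t=2.000: state=(1.228, 1.463)
t=2.200: state=(1.267, 1.405)
t=2.400: state=(1.315, 1.356)
t=2.600: state=(1.371, 1.316)
t=2.800: state=(1.435, 1.285)
t=3.000: state=(1.505, 1.263)
t=3.200: state=(1.582, 1.252)
compare at T: x=1.582, y=1.252

largest component: x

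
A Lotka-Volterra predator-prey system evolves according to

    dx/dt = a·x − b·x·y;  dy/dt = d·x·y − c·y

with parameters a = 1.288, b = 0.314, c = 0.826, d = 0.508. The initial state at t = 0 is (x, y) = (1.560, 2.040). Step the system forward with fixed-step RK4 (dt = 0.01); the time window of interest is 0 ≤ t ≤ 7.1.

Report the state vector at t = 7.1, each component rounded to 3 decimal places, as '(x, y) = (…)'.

(x, y) = (2.484, 2.351)

t=0.000: state=(1.560, 2.040)
step 1 (dt=0.01): k1=(1.010, -0.068), k2=(1.013, -0.063), k3=(1.013, -0.063), k4=(1.017, -0.058); state += dt/6·(k1+2k2+2k3+k4)
t=0.010: state=(1.570, 2.039)
t=0.020: state=(1.580, 2.039)
t=0.030: state=(1.591, 2.038)
continuing one RK4 step at a time; state shown every 25 steps (Δt=0.25):
t=0.250: state=(1.834, 2.058)
t=0.500: state=(2.146, 2.154)
t=0.750: state=(2.483, 2.351)
t=1.000: state=(2.816, 2.678)
t=1.250: state=(3.092, 3.172)
t=1.500: state=(3.241, 3.865)
t=1.750: state=(3.194, 4.741)
t=2.000: state=(2.925, 5.700)
t=2.250: state=(2.492, 6.548)
t=2.500: state=(2.009, 7.088)
t=2.750: state=(1.576, 7.232)
t=3.000: state=(1.240, 7.027)
t=3.250: state=(1.002, 6.584)
t=3.500: state=(0.842, 6.017)
t=3.750: state=(0.742, 5.410)
t=4.000: state=(0.686, 4.816)
t=4.250: state=(0.663, 4.267)
t=4.500: state=(0.667, 3.775)
t=4.750: state=(0.697, 3.348)
t=5.000: state=(0.750, 2.985)
t=5.250: state=(0.829, 2.683)
t=5.500: state=(0.936, 2.440)
t=5.750: state=(1.074, 2.254)
t=6.000: state=(1.249, 2.124)
t=6.250: state=(1.463, 2.052)
t=6.500: state=(1.720, 2.042)
t=6.750: state=(2.018, 2.105)
t=7.000: state=(2.348, 2.259)
t=7.100: state=(2.484, 2.351)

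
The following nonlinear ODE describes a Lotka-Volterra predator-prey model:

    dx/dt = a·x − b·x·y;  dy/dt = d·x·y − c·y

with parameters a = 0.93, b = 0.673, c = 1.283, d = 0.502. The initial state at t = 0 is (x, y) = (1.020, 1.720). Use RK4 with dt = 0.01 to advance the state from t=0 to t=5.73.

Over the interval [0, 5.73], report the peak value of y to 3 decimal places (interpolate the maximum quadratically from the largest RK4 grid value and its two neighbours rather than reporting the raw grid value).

max y = 3.171

t=0.000: state=(1.020, 1.720)
step 1 (dt=0.01): k1=(-0.232, -1.326), k2=(-0.227, -1.322), k3=(-0.227, -1.322), k4=(-0.223, -1.318); state += dt/6·(k1+2k2+2k3+k4)
t=0.010: state=(1.018, 1.707)
t=0.020: state=(1.016, 1.694)
t=0.030: state=(1.013, 1.681)
continuing one RK4 step at a time; state shown every 20 steps (Δt=0.2):
t=0.200: state=(0.991, 1.472)
t=0.400: state=(0.994, 1.258)
t=0.600: state=(1.024, 1.077)
t=0.800: state=(1.078, 0.925)
t=1.000: state=(1.156, 0.801)
t=1.200: state=(1.259, 0.699)
t=1.400: state=(1.388, 0.618)
t=1.600: state=(1.545, 0.554)
t=1.800: state=(1.734, 0.505)
t=2.000: state=(1.956, 0.470)
t=2.200: state=(2.215, 0.448)
t=2.400: state=(2.513, 0.439)
t=2.600: state=(2.853, 0.445)
t=2.800: state=(3.232, 0.467)
t=3.000: state=(3.646, 0.510)
t=3.200: state=(4.082, 0.582)
t=3.400: state=(4.514, 0.693)
t=3.600: state=(4.901, 0.861)
t=3.800: state=(5.176, 1.106)
t=4.000: state=(5.256, 1.447)
t=4.200: state=(5.064, 1.884)
t=4.400: state=(4.581, 2.371)
t=4.600: state=(3.889, 2.810)
t=4.800: state=(3.141, 3.093)
t=5.000: state=(2.476, 3.169)
t=5.200: state=(1.958, 3.059)
t=5.400: state=(1.585, 2.824)
t=5.600: state=(1.331, 2.528)
t=5.730: state=(1.215, 2.324)
largest grid value and its neighbours: y(4.960)=3.17033, y(4.970)=3.17076, y(4.980)=3.17070
parabola through these three points peaks at t≈4.974 with y≈3.17080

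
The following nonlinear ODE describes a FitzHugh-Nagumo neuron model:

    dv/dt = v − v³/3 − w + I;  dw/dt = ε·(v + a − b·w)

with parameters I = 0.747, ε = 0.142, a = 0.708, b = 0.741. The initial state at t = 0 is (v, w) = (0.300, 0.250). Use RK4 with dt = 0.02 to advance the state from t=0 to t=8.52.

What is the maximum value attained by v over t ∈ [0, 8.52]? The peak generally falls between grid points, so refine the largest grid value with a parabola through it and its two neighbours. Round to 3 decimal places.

t=0.000: state=(0.300, 0.250)
step 1 (dt=0.02): k1=(0.788, 0.117), k2=(0.794, 0.118), k3=(0.794, 0.118), k4=(0.800, 0.119); state += dt/6·(k1+2k2+2k3+k4)
t=0.020: state=(0.316, 0.252)
t=0.040: state=(0.332, 0.255)
t=0.060: state=(0.348, 0.257)
continuing one RK4 step at a time; state shown every 25 steps (Δt=0.5):
t=0.500: state=(0.764, 0.322)
t=1.000: state=(1.273, 0.426)
t=1.500: state=(1.607, 0.554)
t=2.000: state=(1.720, 0.691)
t=2.500: state=(1.721, 0.824)
t=3.000: state=(1.680, 0.948)
t=3.500: state=(1.624, 1.063)
t=4.000: state=(1.562, 1.167)
t=4.500: state=(1.496, 1.262)
t=5.000: state=(1.427, 1.348)
t=5.500: state=(1.354, 1.424)
t=6.000: state=(1.276, 1.491)
t=6.500: state=(1.193, 1.549)
t=7.000: state=(1.101, 1.598)
t=7.500: state=(0.997, 1.637)
t=8.000: state=(0.875, 1.667)
t=8.500: state=(0.724, 1.686)
t=8.520: state=(0.717, 1.687)
largest grid value and its neighbours: v(2.220)=1.72871, v(2.240)=1.72873, v(2.260)=1.72864
parabola through these three points peaks at t≈2.233 with v≈1.72874

max v = 1.729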